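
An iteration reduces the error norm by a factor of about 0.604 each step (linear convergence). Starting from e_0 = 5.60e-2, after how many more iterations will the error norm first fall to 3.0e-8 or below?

After k steps, e_k ≈ 5.60e-2·0.604^k.
Need 0.604^k ≤ 3.0e-8/5.60e-2 = 5.35714e-07.
k ≥ ln(5.35714e-07)/ln(0.604) = -14.4397/-0.50418 = 28.640.
Smallest integer k = 29.

29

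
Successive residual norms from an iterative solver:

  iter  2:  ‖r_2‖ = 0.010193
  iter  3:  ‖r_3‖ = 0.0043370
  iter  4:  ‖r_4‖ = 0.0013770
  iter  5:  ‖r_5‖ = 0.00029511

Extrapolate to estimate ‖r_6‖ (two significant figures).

3.7e-5

First estimate the order: p ≈ ln(‖r_5‖/‖r_4‖) / ln(‖r_4‖/‖r_3‖) = ln(0.00029511/0.0013770)/ln(0.0013770/0.0043370) = ln(0.214314)/ln(0.317501) ≈ 1.3426.
Then ‖r_6‖ ≈ ‖r_5‖·(‖r_5‖/‖r_4‖)^p = 0.00029511·(0.214314)^1.3426 = 0.00029511·0.126435 ≈ 3.731e-05.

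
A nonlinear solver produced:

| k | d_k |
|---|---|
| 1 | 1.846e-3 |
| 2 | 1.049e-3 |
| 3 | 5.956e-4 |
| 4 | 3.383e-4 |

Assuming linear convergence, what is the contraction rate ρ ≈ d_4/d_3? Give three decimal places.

0.568

ρ ≈ d_4/d_3 = 3.383e-4/5.956e-4 = 0.56800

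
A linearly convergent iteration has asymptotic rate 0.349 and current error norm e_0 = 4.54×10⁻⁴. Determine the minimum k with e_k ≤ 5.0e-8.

After k steps, e_k ≈ 4.54×10⁻⁴·0.349^k.
Need 0.349^k ≤ 5.0e-8/4.54×10⁻⁴ = 0.000110132.
k ≥ ln(0.000110132)/ln(0.349) = -9.1138/-1.05268 = 8.658.
Smallest integer k = 9.

9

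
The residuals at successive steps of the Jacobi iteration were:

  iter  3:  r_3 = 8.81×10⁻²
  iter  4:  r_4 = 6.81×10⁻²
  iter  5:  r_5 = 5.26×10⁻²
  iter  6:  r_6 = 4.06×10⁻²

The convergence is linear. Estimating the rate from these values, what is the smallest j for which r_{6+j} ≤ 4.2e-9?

Rate ρ ≈ r_6/r_5 = 4.06×10⁻²/5.26×10⁻² = 0.7719.
After j more steps, r_{6+j} ≈ 4.06×10⁻²·ρ^j; need ρ^j ≤ 4.2e-9/4.06×10⁻² = 1.03448e-07.
j ≥ ln(1.03448e-07)/ln(0.7719) = -16.0842/-0.25890 = 62.125.
So 63 more iterations are needed.

63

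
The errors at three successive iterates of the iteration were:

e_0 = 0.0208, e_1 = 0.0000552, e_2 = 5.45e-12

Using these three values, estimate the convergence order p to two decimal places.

2.72

p ≈ ln(e_2/e_1) / ln(e_1/e_0)
  = ln(5.45e-12/0.0000552) / ln(0.0000552/0.0208)
  = ln(9.87319e-08) / ln(0.00265385)
  = -16.13086 / -5.93174 ≈ 2.71941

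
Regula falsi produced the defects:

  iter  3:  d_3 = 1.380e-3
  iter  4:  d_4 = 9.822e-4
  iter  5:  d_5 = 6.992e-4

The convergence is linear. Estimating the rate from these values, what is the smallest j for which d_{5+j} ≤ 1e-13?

Rate ρ ≈ d_5/d_4 = 6.992e-4/9.822e-4 = 0.7119.
After j more steps, d_{5+j} ≈ 6.992e-4·ρ^j; need ρ^j ≤ 1e-13/6.992e-4 = 1.43021e-10.
j ≥ ln(1.43021e-10)/ln(0.7119) = -22.6680/-0.33982 = 66.706.
So 67 more iterations are needed.

67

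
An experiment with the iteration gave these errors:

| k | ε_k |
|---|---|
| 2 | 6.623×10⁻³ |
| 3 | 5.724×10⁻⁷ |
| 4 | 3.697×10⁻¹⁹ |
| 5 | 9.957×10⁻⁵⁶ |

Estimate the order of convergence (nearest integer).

Consecutive ratios: ε_5/ε_4 = 9.957×10⁻⁵⁶/3.697×10⁻¹⁹ = 2.69326e-37, ε_4/ε_3 = 3.697×10⁻¹⁹/5.724×10⁻⁷ = 6.45877e-13.
p ≈ ln(2.69326e-37)/ln(6.45877e-13) = -84.2049/-28.0682 ≈ 3.00.
So the convergence is cubic (order 3).

3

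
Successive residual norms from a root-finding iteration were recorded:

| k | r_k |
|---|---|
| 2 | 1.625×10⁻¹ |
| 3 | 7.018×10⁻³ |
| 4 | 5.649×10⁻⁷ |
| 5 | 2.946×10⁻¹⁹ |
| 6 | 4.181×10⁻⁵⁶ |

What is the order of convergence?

3

Consecutive ratios: r_6/r_5 = 4.181×10⁻⁵⁶/2.946×10⁻¹⁹ = 1.41921e-37, r_5/r_4 = 2.946×10⁻¹⁹/5.649×10⁻⁷ = 5.21508e-13.
p ≈ ln(1.41921e-37)/ln(5.21508e-13) = -84.8455/-28.2821 ≈ 3.00.
So the convergence is cubic (order 3).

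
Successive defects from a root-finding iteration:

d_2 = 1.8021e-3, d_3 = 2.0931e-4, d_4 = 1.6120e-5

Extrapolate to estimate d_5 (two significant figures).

7.6e-7

First estimate the order: p ≈ ln(d_4/d_3) / ln(d_3/d_2) = ln(1.6120e-5/2.0931e-4)/ln(2.0931e-4/1.8021e-3) = ln(0.077015)/ln(0.116148) ≈ 1.1908.
Then d_5 ≈ d_4·(d_4/d_3)^p = 1.6120e-5·(0.077015)^1.1908 = 1.6120e-5·0.0472209 ≈ 7.612e-07.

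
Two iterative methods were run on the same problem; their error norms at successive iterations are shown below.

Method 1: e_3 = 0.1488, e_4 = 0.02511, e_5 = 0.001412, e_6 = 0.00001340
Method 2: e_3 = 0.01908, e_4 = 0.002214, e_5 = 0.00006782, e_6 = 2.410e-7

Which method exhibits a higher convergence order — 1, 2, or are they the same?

same

Method 1: p ≈ ln(0.00001340/0.001412)/ln(0.001412/0.02511) ≈ 1.62.
Method 2: p ≈ ln(2.410e-7/0.00006782)/ln(0.00006782/0.002214) ≈ 1.62.
Both orders ≈ 1.6 — effectively the same.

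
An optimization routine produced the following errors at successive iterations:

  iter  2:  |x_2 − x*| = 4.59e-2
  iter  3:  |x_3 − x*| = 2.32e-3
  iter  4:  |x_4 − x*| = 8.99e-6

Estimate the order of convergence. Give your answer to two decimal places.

1.86

p ≈ ln(|x_4 − x*|/|x_3 − x*|) / ln(|x_3 − x*|/|x_2 − x*|)
  = ln(8.99e-6/2.32e-3) / ln(2.32e-3/4.59e-2)
  = ln(0.003875) / ln(0.0505447)
  = -5.55321 / -2.98490 ≈ 1.86043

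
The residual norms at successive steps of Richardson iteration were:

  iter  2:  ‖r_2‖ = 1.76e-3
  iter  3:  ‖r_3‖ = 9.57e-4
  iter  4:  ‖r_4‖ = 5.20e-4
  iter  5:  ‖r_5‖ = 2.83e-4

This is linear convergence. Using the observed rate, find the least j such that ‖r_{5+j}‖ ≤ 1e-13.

36

Rate ρ ≈ ‖r_5‖/‖r_4‖ = 2.83e-4/5.20e-4 = 0.5442.
After j more steps, ‖r_{5+j}‖ ≈ 2.83e-4·ρ^j; need ρ^j ≤ 1e-13/2.83e-4 = 3.53357e-10.
j ≥ ln(3.53357e-10)/ln(0.5442) = -21.7635/-0.60844 = 35.769.
So 36 more iterations are needed.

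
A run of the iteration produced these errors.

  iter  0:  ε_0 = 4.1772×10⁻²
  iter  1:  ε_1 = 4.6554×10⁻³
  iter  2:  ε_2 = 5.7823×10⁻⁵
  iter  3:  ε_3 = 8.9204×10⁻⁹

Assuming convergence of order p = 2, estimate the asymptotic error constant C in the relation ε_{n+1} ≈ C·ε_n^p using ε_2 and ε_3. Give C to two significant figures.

C ≈ ε_3 / ε_2^2
  = 8.9204×10⁻⁹ / (5.7823×10⁻⁵)^2
  = 8.9204×10⁻⁹ / 3.3435e-09 ≈ 2.668

2.7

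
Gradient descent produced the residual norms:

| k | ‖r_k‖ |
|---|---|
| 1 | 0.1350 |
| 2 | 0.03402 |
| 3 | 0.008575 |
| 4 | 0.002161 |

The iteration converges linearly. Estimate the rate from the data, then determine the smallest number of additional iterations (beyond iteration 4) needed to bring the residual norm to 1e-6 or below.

6

Rate ρ ≈ ‖r_4‖/‖r_3‖ = 0.002161/0.008575 = 0.2520.
After j more steps, ‖r_{4+j}‖ ≈ 0.002161·ρ^j; need ρ^j ≤ 1e-6/0.002161 = 0.000462749.
j ≥ ln(0.000462749)/ln(0.2520) = -7.6783/-1.37833 = 5.571.
So 6 more iterations are needed.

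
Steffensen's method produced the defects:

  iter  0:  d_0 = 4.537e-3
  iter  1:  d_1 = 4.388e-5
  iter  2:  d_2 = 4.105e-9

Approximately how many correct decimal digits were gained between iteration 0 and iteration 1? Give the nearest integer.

2

Digits gained ≈ log₁₀(d_0/d_1) = log₁₀(4.537e-3/4.388e-5) = log₁₀(103.396) ≈ 2.015.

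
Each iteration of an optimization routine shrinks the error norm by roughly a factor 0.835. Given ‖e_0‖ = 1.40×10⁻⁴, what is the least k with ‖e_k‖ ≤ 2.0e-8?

After k steps, ‖e_k‖ ≈ 1.40×10⁻⁴·0.835^k.
Need 0.835^k ≤ 2.0e-8/1.40×10⁻⁴ = 0.000142857.
k ≥ ln(0.000142857)/ln(0.835) = -8.8537/-0.18032 = 49.100.
Smallest integer k = 50.

50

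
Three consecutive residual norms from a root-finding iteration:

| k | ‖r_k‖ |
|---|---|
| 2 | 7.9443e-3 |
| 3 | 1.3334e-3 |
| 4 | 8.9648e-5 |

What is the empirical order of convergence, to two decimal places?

p ≈ ln(‖r_4‖/‖r_3‖) / ln(‖r_3‖/‖r_2‖)
  = ln(8.9648e-5/1.3334e-3) / ln(1.3334e-3/7.9443e-3)
  = ln(0.0672326) / ln(0.167844)
  = -2.69960 / -1.78472 ≈ 1.51262

1.51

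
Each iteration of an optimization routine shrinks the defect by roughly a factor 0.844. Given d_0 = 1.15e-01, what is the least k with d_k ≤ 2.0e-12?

After k steps, d_k ≈ 1.15e-01·0.844^k.
Need 0.844^k ≤ 2.0e-12/1.15e-01 = 1.73913e-11.
k ≥ ln(1.73913e-11)/ln(0.844) = -24.7751/-0.16960 = 146.080.
Smallest integer k = 147.

147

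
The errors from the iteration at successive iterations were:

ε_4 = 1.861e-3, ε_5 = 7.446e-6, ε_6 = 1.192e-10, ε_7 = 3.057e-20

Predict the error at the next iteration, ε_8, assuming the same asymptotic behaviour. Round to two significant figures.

First estimate the order: p ≈ ln(ε_7/ε_6) / ln(ε_6/ε_5) = ln(3.057e-20/1.192e-10)/ln(1.192e-10/7.446e-6) = ln(2.5646e-10)/ln(1.60086e-05) ≈ 1.9999.
Then ε_8 ≈ ε_7·(ε_7/ε_6)^p = 3.057e-20·(2.5646e-10)^1.9999 = 3.057e-20·6.59171e-20 ≈ 2.015e-39.

2.0e-39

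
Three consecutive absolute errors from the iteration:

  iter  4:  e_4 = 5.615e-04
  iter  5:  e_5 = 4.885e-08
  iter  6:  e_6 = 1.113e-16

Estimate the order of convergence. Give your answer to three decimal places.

2.128

p ≈ ln(e_6/e_5) / ln(e_5/e_4)
  = ln(1.113e-16/4.885e-08) / ln(4.885e-08/5.615e-04)
  = ln(2.2784e-09) / ln(8.69991e-05)
  = -19.899792 / -9.349613 ≈ 2.128408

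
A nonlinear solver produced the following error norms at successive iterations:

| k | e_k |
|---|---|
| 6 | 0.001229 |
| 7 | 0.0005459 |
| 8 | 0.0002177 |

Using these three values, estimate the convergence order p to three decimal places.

1.133

p ≈ ln(e_8/e_7) / ln(e_7/e_6)
  = ln(0.0002177/0.0005459) / ln(0.0005459/0.001229)
  = ln(0.398791) / ln(0.444182)
  = -0.919318 / -0.811521 ≈ 1.132833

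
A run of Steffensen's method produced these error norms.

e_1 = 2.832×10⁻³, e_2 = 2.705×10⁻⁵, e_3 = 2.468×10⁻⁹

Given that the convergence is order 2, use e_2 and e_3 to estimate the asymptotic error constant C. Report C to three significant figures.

C ≈ e_3 / e_2^2
  = 2.468×10⁻⁹ / (2.705×10⁻⁵)^2
  = 2.468×10⁻⁹ / 7.31703e-10 ≈ 3.373

3.37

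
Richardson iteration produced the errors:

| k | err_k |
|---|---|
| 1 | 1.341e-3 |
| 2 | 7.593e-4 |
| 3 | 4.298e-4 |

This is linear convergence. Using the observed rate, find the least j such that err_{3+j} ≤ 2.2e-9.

22

Rate ρ ≈ err_3/err_2 = 4.298e-4/7.593e-4 = 0.5660.
After j more steps, err_{3+j} ≈ 4.298e-4·ρ^j; need ρ^j ≤ 2.2e-9/4.298e-4 = 5.11866e-06.
j ≥ ln(5.11866e-06)/ln(0.5660) = -12.1826/-0.56916 = 21.405.
So 22 more iterations are needed.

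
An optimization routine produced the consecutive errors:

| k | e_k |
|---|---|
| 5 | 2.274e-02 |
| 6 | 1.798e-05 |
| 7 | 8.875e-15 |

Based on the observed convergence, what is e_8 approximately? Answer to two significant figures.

First estimate the order: p ≈ ln(e_7/e_6) / ln(e_6/e_5) = ln(8.875e-15/1.798e-05)/ln(1.798e-05/2.274e-02) = ln(4.93604e-10)/ln(0.000790677) ≈ 3.0002.
Then e_8 ≈ e_7·(e_7/e_6)^p = 8.875e-15·(4.93604e-10)^3.0002 = 8.875e-15·1.1975e-28 ≈ 1.063e-42.

1.1e-42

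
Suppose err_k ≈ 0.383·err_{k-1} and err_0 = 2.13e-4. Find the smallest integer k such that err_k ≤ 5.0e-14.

24

After k steps, err_k ≈ 2.13e-4·0.383^k.
Need 0.383^k ≤ 5.0e-14/2.13e-4 = 2.34742e-10.
k ≥ ln(2.34742e-10)/ln(0.383) = -22.1725/-0.95972 = 23.103.
Smallest integer k = 24.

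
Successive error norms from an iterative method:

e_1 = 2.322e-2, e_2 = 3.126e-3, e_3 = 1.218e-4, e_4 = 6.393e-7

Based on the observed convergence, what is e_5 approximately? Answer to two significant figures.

First estimate the order: p ≈ ln(e_4/e_3) / ln(e_3/e_2) = ln(6.393e-7/1.218e-4)/ln(1.218e-4/3.126e-3) = ln(0.00524877)/ln(0.0389635) ≈ 1.6177.
Then e_5 ≈ e_4·(e_4/e_3)^p = 6.393e-7·(0.00524877)^1.6177 = 6.393e-7·0.000204992 ≈ 1.311e-10.

1.3e-10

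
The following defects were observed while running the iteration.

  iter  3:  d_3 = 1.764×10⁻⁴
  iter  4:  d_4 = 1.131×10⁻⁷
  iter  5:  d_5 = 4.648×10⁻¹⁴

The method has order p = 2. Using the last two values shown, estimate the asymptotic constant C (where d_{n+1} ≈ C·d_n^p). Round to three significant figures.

3.63

C ≈ d_5 / d_4^2
  = 4.648×10⁻¹⁴ / (1.131×10⁻⁷)^2
  = 4.648×10⁻¹⁴ / 1.27916e-14 ≈ 3.6336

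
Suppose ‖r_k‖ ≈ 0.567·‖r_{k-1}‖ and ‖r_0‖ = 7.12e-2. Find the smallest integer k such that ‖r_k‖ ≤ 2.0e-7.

After k steps, ‖r_k‖ ≈ 7.12e-2·0.567^k.
Need 0.567^k ≤ 2.0e-7/7.12e-2 = 2.80899e-06.
k ≥ ln(2.80899e-06)/ln(0.567) = -12.7827/-0.56740 = 22.529.
Smallest integer k = 23.

23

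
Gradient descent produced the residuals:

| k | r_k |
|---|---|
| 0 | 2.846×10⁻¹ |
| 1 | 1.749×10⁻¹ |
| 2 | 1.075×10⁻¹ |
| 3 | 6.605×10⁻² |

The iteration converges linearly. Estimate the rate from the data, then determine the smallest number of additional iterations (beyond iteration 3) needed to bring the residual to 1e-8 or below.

Rate ρ ≈ r_3/r_2 = 6.605×10⁻²/1.075×10⁻¹ = 0.6144.
After j more steps, r_{3+j} ≈ 6.605×10⁻²·ρ^j; need ρ^j ≤ 1e-8/6.605×10⁻² = 1.514e-07.
j ≥ ln(1.514e-07)/ln(0.6144) = -15.7033/-0.48711 = 32.238.
So 33 more iterations are needed.

33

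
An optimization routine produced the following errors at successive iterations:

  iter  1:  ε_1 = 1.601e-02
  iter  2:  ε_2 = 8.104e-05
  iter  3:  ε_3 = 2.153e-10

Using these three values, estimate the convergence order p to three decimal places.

p ≈ ln(ε_3/ε_2) / ln(ε_2/ε_1)
  = ln(2.153e-10/8.104e-05) / ln(8.104e-05/1.601e-02)
  = ln(2.65671e-06) / ln(0.00506184)
  = -12.838422 / -5.286025 ≈ 2.428748

2.429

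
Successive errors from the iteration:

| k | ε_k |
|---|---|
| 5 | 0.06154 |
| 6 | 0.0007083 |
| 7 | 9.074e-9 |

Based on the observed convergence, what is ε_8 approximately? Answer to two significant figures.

4.1e-21

First estimate the order: p ≈ ln(ε_7/ε_6) / ln(ε_6/ε_5) = ln(9.074e-9/0.0007083)/ln(0.0007083/0.06154) = ln(1.2811e-05)/ln(0.0115096) ≈ 2.5232.
Then ε_8 ≈ ε_7·(ε_7/ε_6)^p = 9.074e-9·(1.2811e-05)^2.5232 = 9.074e-9·4.52328e-13 ≈ 4.104e-21.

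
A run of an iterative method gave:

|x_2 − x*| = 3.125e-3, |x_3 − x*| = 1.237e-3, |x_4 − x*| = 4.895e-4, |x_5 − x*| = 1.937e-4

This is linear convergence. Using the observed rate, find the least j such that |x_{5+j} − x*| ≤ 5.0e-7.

7

Rate ρ ≈ |x_5 − x*|/|x_4 − x*| = 1.937e-4/4.895e-4 = 0.3957.
After j more steps, |x_{5+j} − x*| ≈ 1.937e-4·ρ^j; need ρ^j ≤ 5.0e-7/1.937e-4 = 0.00258131.
j ≥ ln(0.00258131)/ln(0.3957) = -5.9595/-0.92710 = 6.428.
So 7 more iterations are needed.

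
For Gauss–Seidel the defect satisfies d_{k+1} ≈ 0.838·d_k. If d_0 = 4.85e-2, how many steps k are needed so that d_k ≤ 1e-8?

88

After k steps, d_k ≈ 4.85e-2·0.838^k.
Need 0.838^k ≤ 1e-8/4.85e-2 = 2.06186e-07.
k ≥ ln(2.06186e-07)/ln(0.838) = -15.3945/-0.17674 = 87.103.
Smallest integer k = 88.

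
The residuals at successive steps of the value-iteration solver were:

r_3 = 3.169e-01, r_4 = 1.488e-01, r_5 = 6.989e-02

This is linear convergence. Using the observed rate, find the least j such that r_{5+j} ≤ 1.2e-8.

21

Rate ρ ≈ r_5/r_4 = 6.989e-02/1.488e-01 = 0.4697.
After j more steps, r_{5+j} ≈ 6.989e-02·ρ^j; need ρ^j ≤ 1.2e-8/6.989e-02 = 1.71698e-07.
j ≥ ln(1.71698e-07)/ln(0.4697) = -15.5775/-0.75566 = 20.614.
So 21 more iterations are needed.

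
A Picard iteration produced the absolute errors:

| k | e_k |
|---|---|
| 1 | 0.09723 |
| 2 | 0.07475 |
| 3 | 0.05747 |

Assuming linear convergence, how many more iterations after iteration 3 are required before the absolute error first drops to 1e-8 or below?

Rate ρ ≈ e_3/e_2 = 0.05747/0.07475 = 0.7688.
After j more steps, e_{3+j} ≈ 0.05747·ρ^j; need ρ^j ≤ 1e-8/0.05747 = 1.74004e-07.
j ≥ ln(1.74004e-07)/ln(0.7688) = -15.5642/-0.26292 = 59.197.
So 60 more iterations are needed.

60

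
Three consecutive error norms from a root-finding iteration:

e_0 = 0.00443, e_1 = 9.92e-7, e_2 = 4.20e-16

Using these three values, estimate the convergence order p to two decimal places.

2.57

p ≈ ln(e_2/e_1) / ln(e_1/e_0)
  = ln(4.20e-16/9.92e-7) / ln(9.92e-7/0.00443)
  = ln(4.23387e-10) / ln(0.000223928)
  = -21.58273 / -8.40419 ≈ 2.56809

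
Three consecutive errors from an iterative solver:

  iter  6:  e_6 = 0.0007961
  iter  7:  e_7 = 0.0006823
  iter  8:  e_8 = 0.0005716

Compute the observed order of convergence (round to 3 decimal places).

1.148

p ≈ ln(e_8/e_7) / ln(e_7/e_6)
  = ln(0.0005716/0.0006823) / ln(0.0006823/0.0007961)
  = ln(0.837755) / ln(0.857053)
  = -0.177030 / -0.154256 ≈ 1.147638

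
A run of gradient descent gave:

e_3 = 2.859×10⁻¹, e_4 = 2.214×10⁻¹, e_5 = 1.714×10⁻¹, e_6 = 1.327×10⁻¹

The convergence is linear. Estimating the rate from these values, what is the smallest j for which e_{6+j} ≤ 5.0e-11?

85

Rate ρ ≈ e_6/e_5 = 1.327×10⁻¹/1.714×10⁻¹ = 0.7742.
After j more steps, e_{6+j} ≈ 1.327×10⁻¹·ρ^j; need ρ^j ≤ 5.0e-11/1.327×10⁻¹ = 3.7679e-10.
j ≥ ln(3.7679e-10)/ln(0.7742) = -21.6993/-0.25593 = 84.786.
So 85 more iterations are needed.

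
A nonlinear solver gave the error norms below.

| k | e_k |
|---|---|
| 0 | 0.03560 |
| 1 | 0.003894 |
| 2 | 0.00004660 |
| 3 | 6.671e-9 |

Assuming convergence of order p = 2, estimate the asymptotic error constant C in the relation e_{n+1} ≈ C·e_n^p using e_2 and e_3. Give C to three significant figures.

3.07

C ≈ e_3 / e_2^2
  = 6.671e-9 / (0.00004660)^2
  = 6.671e-9 / 2.17156e-09 ≈ 3.072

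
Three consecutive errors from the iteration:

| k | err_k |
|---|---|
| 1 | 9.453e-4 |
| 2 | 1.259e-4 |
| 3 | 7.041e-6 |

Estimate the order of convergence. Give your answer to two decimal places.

p ≈ ln(err_3/err_2) / ln(err_2/err_1)
  = ln(7.041e-6/1.259e-4) / ln(1.259e-4/9.453e-4)
  = ln(0.0559253) / ln(0.133185)
  = -2.88374 / -2.01602 ≈ 1.43041

1.43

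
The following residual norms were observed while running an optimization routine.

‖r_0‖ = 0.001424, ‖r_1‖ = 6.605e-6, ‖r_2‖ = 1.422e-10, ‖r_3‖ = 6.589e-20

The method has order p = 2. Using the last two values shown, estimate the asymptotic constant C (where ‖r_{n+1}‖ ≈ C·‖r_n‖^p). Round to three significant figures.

C ≈ ‖r_3‖ / ‖r_2‖^2
  = 6.589e-20 / (1.422e-10)^2
  = 6.589e-20 / 2.02208e-20 ≈ 3.2585

3.26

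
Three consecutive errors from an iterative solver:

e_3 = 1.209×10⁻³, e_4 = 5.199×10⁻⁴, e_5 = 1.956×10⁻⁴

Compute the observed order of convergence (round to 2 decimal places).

1.16

p ≈ ln(e_5/e_4) / ln(e_4/e_3)
  = ln(1.956×10⁻⁴/5.199×10⁻⁴) / ln(5.199×10⁻⁴/1.209×10⁻³)
  = ln(0.376226) / ln(0.430025)
  = -0.97757 / -0.84391 ≈ 1.15838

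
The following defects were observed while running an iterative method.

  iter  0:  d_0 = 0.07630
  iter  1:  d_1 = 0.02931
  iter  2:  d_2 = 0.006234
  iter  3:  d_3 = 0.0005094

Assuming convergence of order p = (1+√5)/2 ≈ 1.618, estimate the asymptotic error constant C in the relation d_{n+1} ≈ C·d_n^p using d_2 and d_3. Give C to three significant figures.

1.88

C ≈ d_3 / d_2^1.618
  = 0.0005094 / (0.006234)^1.618
  = 0.0005094 / 0.000270354 ≈ 1.8842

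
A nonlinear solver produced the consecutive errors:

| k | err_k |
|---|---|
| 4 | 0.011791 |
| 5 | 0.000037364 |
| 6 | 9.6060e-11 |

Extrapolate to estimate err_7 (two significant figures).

3.0e-23

First estimate the order: p ≈ ln(err_6/err_5) / ln(err_5/err_4) = ln(9.6060e-11/0.000037364)/ln(0.000037364/0.011791) = ln(2.57092e-06)/ln(0.00316886) ≈ 2.2368.
Then err_7 ≈ err_6·(err_6/err_5)^p = 9.6060e-11·(2.57092e-06)^2.2368 = 9.6060e-11·3.13679e-13 ≈ 3.013e-23.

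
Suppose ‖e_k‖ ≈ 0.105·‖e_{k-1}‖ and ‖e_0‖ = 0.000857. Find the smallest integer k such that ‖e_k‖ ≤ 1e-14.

12

After k steps, ‖e_k‖ ≈ 0.000857·0.105^k.
Need 0.105^k ≤ 1e-14/0.000857 = 1.16686e-11.
k ≥ ln(1.16686e-11)/ln(0.105) = -25.1741/-2.25379 = 11.170.
Smallest integer k = 12.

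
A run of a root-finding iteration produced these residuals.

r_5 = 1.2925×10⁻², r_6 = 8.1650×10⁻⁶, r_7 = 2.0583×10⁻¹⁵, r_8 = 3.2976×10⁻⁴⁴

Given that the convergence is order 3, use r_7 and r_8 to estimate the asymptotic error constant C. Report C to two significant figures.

C ≈ r_8 / r_7^3
  = 3.2976×10⁻⁴⁴ / (2.0583×10⁻¹⁵)^3
  = 3.2976×10⁻⁴⁴ / 8.72019e-45 ≈ 3.7816

3.8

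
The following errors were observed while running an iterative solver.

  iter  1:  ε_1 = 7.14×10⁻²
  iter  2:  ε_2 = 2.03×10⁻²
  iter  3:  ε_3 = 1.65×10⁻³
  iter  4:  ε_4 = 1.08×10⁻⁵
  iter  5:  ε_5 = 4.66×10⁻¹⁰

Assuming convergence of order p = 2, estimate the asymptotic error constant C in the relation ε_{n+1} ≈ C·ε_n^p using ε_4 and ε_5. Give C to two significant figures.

4.0

C ≈ ε_5 / ε_4^2
  = 4.66×10⁻¹⁰ / (1.08×10⁻⁵)^2
  = 4.66×10⁻¹⁰ / 1.1664e-10 ≈ 3.9952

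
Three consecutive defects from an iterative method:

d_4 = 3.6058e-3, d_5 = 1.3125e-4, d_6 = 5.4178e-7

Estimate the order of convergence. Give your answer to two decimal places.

p ≈ ln(d_6/d_5) / ln(d_5/d_4)
  = ln(5.4178e-7/1.3125e-4) / ln(1.3125e-4/3.6058e-3)
  = ln(0.00412785) / ln(0.0363997)
  = -5.49000 / -3.31319 ≈ 1.65701

1.66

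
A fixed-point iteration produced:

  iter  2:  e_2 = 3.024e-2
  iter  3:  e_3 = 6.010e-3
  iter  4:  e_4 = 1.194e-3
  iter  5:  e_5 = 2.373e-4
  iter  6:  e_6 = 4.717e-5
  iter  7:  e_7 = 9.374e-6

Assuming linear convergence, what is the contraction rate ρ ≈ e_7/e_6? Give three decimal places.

ρ ≈ e_7/e_6 = 9.374e-6/4.717e-5 = 0.19873

0.199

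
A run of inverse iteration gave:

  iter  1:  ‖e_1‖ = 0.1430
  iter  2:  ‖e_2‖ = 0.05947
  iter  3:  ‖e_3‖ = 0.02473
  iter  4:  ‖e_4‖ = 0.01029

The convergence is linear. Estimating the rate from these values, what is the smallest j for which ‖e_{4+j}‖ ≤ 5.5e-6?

9

Rate ρ ≈ ‖e_4‖/‖e_3‖ = 0.01029/0.02473 = 0.4161.
After j more steps, ‖e_{4+j}‖ ≈ 0.01029·ρ^j; need ρ^j ≤ 5.5e-6/0.01029 = 0.0005345.
j ≥ ln(0.0005345)/ln(0.4161) = -7.5342/-0.87683 = 8.593.
So 9 more iterations are needed.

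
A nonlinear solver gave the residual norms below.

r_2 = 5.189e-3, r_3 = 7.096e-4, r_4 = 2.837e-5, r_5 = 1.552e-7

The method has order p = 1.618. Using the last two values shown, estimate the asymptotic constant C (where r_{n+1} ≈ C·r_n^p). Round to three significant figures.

3.53

C ≈ r_5 / r_4^1.618
  = 1.552e-7 / (2.837e-5)^1.618
  = 1.552e-7 / 4.39265e-08 ≈ 3.5332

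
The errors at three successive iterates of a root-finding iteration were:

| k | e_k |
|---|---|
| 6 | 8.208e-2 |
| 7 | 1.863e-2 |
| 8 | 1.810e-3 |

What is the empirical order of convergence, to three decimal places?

1.572

p ≈ ln(e_8/e_7) / ln(e_7/e_6)
  = ln(1.810e-3/1.863e-2) / ln(1.863e-2/8.208e-2)
  = ln(0.0971551) / ln(0.226974)
  = -2.331447 / -1.482920 ≈ 1.572200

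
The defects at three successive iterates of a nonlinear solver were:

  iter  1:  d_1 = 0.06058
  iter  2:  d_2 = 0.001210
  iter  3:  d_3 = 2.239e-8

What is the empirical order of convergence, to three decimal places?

2.785

p ≈ ln(d_3/d_2) / ln(d_2/d_1)
  = ln(2.239e-8/0.001210) / ln(0.001210/0.06058)
  = ln(1.85041e-05) / ln(0.0199736)
  = -10.897518 / -3.913344 ≈ 2.784707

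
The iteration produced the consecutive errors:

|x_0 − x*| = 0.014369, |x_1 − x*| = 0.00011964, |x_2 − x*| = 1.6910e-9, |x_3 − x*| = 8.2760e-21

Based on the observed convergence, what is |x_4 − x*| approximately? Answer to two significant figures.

3.5e-47

First estimate the order: p ≈ ln(|x_3 − x*|/|x_2 − x*|) / ln(|x_2 − x*|/|x_1 − x*|) = ln(8.2760e-21/1.6910e-9)/ln(1.6910e-9/0.00011964) = ln(4.89415e-12)/ln(1.41341e-05) ≈ 2.3322.
Then |x_4 − x*| ≈ |x_3 − x*|·(|x_3 − x*|/|x_2 − x*|)^p = 8.2760e-21·(4.89415e-12)^2.3322 = 8.2760e-21·4.18857e-27 ≈ 3.466e-47.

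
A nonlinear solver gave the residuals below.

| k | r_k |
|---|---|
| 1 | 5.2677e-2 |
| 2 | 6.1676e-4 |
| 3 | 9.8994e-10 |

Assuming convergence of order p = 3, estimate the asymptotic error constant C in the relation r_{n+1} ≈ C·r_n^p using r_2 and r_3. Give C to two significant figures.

4.2

C ≈ r_3 / r_2^3
  = 9.8994e-10 / (6.1676e-4)^3
  = 9.8994e-10 / 2.34611e-10 ≈ 4.2195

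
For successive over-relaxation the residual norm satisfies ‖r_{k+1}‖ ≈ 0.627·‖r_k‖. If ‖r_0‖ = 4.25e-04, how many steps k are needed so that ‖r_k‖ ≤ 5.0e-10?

30

After k steps, ‖r_k‖ ≈ 4.25e-04·0.627^k.
Need 0.627^k ≤ 5.0e-10/4.25e-04 = 1.17647e-06.
k ≥ ln(1.17647e-06)/ln(0.627) = -13.6530/-0.46681 = 29.247.
Smallest integer k = 30.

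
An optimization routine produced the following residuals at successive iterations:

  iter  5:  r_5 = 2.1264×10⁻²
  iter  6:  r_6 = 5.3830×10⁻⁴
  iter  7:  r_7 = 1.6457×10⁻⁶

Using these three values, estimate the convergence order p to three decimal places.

1.575

p ≈ ln(r_7/r_6) / ln(r_6/r_5)
  = ln(1.6457×10⁻⁶/5.3830×10⁻⁴) / ln(5.3830×10⁻⁴/2.1264×10⁻²)
  = ln(0.00305722) / ln(0.0253151)
  = -5.790249 / -3.676354 ≈ 1.574998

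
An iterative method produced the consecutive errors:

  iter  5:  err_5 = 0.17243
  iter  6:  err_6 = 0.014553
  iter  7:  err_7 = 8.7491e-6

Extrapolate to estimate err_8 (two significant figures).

1.9e-15

First estimate the order: p ≈ ln(err_7/err_6) / ln(err_6/err_5) = ln(8.7491e-6/0.014553)/ln(0.014553/0.17243) = ln(0.000601189)/ln(0.0843995) ≈ 3.0000.
Then err_8 ≈ err_7·(err_7/err_6)^p = 8.7491e-6·(0.000601189)^3.0000 = 8.7491e-6·2.17287e-10 ≈ 1.901e-15.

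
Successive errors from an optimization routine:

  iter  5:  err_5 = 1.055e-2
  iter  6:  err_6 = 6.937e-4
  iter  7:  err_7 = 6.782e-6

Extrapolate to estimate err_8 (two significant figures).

2.6e-9

First estimate the order: p ≈ ln(err_7/err_6) / ln(err_6/err_5) = ln(6.782e-6/6.937e-4)/ln(6.937e-4/1.055e-2) = ln(0.00977656)/ln(0.0657536) ≈ 1.7002.
Then err_8 ≈ err_7·(err_7/err_6)^p = 6.782e-6·(0.00977656)^1.7002 = 6.782e-6·0.000382749 ≈ 2.596e-09.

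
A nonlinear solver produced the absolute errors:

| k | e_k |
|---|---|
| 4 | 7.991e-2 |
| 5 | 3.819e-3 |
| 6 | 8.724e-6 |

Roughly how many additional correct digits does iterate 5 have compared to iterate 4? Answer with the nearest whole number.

1

Digits gained ≈ log₁₀(e_4/e_5) = log₁₀(7.991e-2/3.819e-3) = log₁₀(20.9243) ≈ 1.321.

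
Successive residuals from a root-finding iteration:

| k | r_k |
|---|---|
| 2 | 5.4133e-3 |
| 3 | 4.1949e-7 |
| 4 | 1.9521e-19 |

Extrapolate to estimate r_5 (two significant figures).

2.0e-56

First estimate the order: p ≈ ln(r_4/r_3) / ln(r_3/r_2) = ln(1.9521e-19/4.1949e-7)/ln(4.1949e-7/5.4133e-3) = ln(4.65351e-13)/ln(7.74925e-05) ≈ 3.0000.
Then r_5 ≈ r_4·(r_4/r_3)^p = 1.9521e-19·(4.65351e-13)^3.0000 = 1.9521e-19·1.00772e-37 ≈ 1.967e-56.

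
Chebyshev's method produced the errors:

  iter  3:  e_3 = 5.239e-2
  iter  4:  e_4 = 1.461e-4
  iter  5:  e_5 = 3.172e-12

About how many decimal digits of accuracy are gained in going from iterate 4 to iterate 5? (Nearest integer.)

8

Digits gained ≈ log₁₀(e_4/e_5) = log₁₀(1.461e-4/3.172e-12) = log₁₀(4.60593e+07) ≈ 7.663.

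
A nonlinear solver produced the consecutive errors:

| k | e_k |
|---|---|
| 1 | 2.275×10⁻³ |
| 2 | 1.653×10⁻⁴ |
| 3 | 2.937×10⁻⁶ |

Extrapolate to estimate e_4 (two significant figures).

First estimate the order: p ≈ ln(e_3/e_2) / ln(e_2/e_1) = ln(2.937×10⁻⁶/1.653×10⁻⁴)/ln(1.653×10⁻⁴/2.275×10⁻³) = ln(0.0177677)/ln(0.0726593) ≈ 1.5372.
Then e_4 ≈ e_3·(e_3/e_2)^p = 2.937×10⁻⁶·(0.0177677)^1.5372 = 2.937×10⁻⁶·0.00203861 ≈ 5.987e-09.

6.0e-9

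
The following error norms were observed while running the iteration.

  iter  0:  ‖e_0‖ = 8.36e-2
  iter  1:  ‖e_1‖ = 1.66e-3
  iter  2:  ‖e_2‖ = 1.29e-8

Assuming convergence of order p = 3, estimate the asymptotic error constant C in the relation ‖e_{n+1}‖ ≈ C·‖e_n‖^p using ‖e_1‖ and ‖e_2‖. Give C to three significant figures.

2.82

C ≈ ‖e_2‖ / ‖e_1‖^3
  = 1.29e-8 / (1.66e-3)^3
  = 1.29e-8 / 4.5743e-09 ≈ 2.8201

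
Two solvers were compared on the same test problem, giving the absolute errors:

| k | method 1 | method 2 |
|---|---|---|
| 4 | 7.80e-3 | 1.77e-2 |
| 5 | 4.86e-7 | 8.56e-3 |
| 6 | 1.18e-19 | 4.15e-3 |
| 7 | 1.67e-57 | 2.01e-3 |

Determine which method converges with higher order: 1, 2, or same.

Method 1: p ≈ ln(1.67e-57/1.18e-19)/ln(1.18e-19/4.86e-7) ≈ 3.00.
Method 2: p ≈ ln(2.01e-3/4.15e-3)/ln(4.15e-3/8.56e-3) ≈ 1.00.
Method 1 has the higher order (≈3.0 vs ≈1.0).

1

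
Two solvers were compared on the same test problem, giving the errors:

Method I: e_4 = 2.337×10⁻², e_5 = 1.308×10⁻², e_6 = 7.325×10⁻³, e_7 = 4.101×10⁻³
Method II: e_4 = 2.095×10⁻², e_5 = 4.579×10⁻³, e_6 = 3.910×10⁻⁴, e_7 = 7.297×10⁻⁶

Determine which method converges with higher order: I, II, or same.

Method I: p ≈ ln(4.101×10⁻³/7.325×10⁻³)/ln(7.325×10⁻³/1.308×10⁻²) ≈ 1.00.
Method II: p ≈ ln(7.297×10⁻⁶/3.910×10⁻⁴)/ln(3.910×10⁻⁴/4.579×10⁻³) ≈ 1.62.
Method II has the higher order (≈1.6 vs ≈1.0).

II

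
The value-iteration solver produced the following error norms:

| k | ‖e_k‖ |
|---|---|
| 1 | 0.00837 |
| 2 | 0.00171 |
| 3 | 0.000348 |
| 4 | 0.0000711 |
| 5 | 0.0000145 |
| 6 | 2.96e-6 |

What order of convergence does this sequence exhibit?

Consecutive ratios: ‖e_6‖/‖e_5‖ = 2.96e-6/0.0000145 = 0.204138, ‖e_5‖/‖e_4‖ = 0.0000145/0.0000711 = 0.203938.
p ≈ ln(0.204138)/ln(0.203938) = -1.5890/-1.5899 ≈ 1.00.
So the convergence is linear (order 1).

1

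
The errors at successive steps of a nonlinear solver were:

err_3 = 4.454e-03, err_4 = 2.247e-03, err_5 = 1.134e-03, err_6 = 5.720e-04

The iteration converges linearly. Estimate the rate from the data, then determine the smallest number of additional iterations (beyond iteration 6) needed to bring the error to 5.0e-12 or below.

Rate ρ ≈ err_6/err_5 = 5.720e-04/1.134e-03 = 0.5044.
After j more steps, err_{6+j} ≈ 5.720e-04·ρ^j; need ρ^j ≤ 5.0e-12/5.720e-04 = 8.74126e-09.
j ≥ ln(8.74126e-09)/ln(0.5044) = -18.5552/-0.68439 = 27.112.
So 28 more iterations are needed.

28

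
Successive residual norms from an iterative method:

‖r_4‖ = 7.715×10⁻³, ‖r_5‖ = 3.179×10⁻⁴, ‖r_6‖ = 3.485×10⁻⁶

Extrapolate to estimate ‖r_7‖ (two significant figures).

First estimate the order: p ≈ ln(‖r_6‖/‖r_5‖) / ln(‖r_5‖/‖r_4‖) = ln(3.485×10⁻⁶/3.179×10⁻⁴)/ln(3.179×10⁻⁴/7.715×10⁻³) = ln(0.0109626)/ln(0.0412054) ≈ 1.4152.
Then ‖r_7‖ ≈ ‖r_6‖·(‖r_6‖/‖r_5‖)^p = 3.485×10⁻⁶·(0.0109626)^1.4152 = 3.485×10⁻⁶·0.00168301 ≈ 5.865e-09.

5.9e-9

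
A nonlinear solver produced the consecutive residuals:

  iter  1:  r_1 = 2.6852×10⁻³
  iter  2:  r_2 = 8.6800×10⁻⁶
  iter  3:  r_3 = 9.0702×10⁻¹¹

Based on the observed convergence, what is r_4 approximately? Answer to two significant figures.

9.9e-21

First estimate the order: p ≈ ln(r_3/r_2) / ln(r_2/r_1) = ln(9.0702×10⁻¹¹/8.6800×10⁻⁶)/ln(8.6800×10⁻⁶/2.6852×10⁻³) = ln(1.04495e-05)/ln(0.00323253) ≈ 2.0000.
Then r_4 ≈ r_3·(r_3/r_2)^p = 9.0702×10⁻¹¹·(1.04495e-05)^2.0000 = 9.0702×10⁻¹¹·1.09192e-10 ≈ 9.904e-21.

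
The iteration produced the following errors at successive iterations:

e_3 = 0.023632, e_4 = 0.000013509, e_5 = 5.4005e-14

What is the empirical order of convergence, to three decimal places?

2.590

p ≈ ln(e_5/e_4) / ln(e_4/e_3)
  = ln(5.4005e-14/0.000013509) / ln(0.000013509/0.023632)
  = ln(3.99771e-09) / ln(0.00057164)
  = -19.337544 / -7.467001 ≈ 2.589734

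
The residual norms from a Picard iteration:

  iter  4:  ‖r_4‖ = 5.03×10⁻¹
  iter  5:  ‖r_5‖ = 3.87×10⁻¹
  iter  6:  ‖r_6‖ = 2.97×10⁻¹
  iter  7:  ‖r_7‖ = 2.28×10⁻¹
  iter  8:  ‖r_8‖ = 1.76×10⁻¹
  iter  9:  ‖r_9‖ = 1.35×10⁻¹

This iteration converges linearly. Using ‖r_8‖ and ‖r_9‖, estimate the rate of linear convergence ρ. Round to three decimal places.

0.767

ρ ≈ ‖r_9‖/‖r_8‖ = 1.35×10⁻¹/1.76×10⁻¹ = 0.76705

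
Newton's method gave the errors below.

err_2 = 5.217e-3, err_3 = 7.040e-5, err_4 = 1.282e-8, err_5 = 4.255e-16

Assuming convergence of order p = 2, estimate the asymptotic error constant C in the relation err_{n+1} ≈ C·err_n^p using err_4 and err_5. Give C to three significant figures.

C ≈ err_5 / err_4^2
  = 4.255e-16 / (1.282e-8)^2
  = 4.255e-16 / 1.64352e-16 ≈ 2.5889

2.59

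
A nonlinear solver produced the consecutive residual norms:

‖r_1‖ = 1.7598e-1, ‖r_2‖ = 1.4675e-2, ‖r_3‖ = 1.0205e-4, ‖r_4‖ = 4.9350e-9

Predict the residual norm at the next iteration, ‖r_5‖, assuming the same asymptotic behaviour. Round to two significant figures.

1.2e-17

First estimate the order: p ≈ ln(‖r_4‖/‖r_3‖) / ln(‖r_3‖/‖r_2‖) = ln(4.9350e-9/1.0205e-4)/ln(1.0205e-4/1.4675e-2) = ln(4.83586e-05)/ln(0.006954) ≈ 2.0000.
Then ‖r_5‖ ≈ ‖r_4‖·(‖r_4‖/‖r_3‖)^p = 4.9350e-9·(4.83586e-05)^2.0000 = 4.9350e-9·2.33855e-09 ≈ 1.154e-17.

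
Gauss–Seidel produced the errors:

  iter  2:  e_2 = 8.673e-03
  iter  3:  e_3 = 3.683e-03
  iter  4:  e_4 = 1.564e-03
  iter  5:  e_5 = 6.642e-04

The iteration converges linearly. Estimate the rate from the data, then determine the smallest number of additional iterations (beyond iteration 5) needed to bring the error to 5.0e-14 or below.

Rate ρ ≈ e_5/e_4 = 6.642e-04/1.564e-03 = 0.4247.
After j more steps, e_{5+j} ≈ 6.642e-04·ρ^j; need ρ^j ≤ 5.0e-14/6.642e-04 = 7.52785e-11.
j ≥ ln(7.52785e-11)/ln(0.4247) = -23.3098/-0.85637 = 27.219.
So 28 more iterations are needed.

28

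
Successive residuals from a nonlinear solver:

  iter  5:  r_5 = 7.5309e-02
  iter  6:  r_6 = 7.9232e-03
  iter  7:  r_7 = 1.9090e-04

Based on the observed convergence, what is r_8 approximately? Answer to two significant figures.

4.0e-7

First estimate the order: p ≈ ln(r_7/r_6) / ln(r_6/r_5) = ln(1.9090e-04/7.9232e-03)/ln(7.9232e-03/7.5309e-02) = ln(0.0240938)/ln(0.105209) ≈ 1.6546.
Then r_8 ≈ r_7·(r_7/r_6)^p = 1.9090e-04·(0.0240938)^1.6546 = 1.9090e-04·0.00210233 ≈ 4.013e-07.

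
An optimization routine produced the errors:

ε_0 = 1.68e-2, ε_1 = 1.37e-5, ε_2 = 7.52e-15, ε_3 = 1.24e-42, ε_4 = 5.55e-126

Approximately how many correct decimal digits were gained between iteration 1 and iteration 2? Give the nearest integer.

Digits gained ≈ log₁₀(ε_1/ε_2) = log₁₀(1.37e-5/7.52e-15) = log₁₀(1.82181e+09) ≈ 9.261.

9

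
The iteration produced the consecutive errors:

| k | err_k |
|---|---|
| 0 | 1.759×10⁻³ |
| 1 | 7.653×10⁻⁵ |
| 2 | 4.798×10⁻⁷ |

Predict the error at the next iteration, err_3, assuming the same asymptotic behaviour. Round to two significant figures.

1.3e-10

First estimate the order: p ≈ ln(err_2/err_1) / ln(err_1/err_0) = ln(4.798×10⁻⁷/7.653×10⁻⁵)/ln(7.653×10⁻⁵/1.759×10⁻³) = ln(0.00626944)/ln(0.0435077) ≈ 1.6180.
Then err_3 ≈ err_2·(err_2/err_1)^p = 4.798×10⁻⁷·(0.00626944)^1.6180 = 4.798×10⁻⁷·0.000272845 ≈ 1.309e-10.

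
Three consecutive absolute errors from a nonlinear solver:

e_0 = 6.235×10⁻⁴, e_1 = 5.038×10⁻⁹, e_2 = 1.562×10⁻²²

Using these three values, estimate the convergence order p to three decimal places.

p ≈ ln(e_2/e_1) / ln(e_1/e_0)
  = ln(1.562×10⁻²²/5.038×10⁻⁹) / ln(5.038×10⁻⁹/6.235×10⁻⁴)
  = ln(3.10044e-14) / ln(8.08019e-06)
  = -31.104647 / -11.726095 ≈ 2.652601

2.653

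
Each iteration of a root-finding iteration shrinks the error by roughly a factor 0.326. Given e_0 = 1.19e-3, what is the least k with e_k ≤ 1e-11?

After k steps, e_k ≈ 1.19e-3·0.326^k.
Need 0.326^k ≤ 1e-11/1.19e-3 = 8.40336e-09.
k ≥ ln(8.40336e-09)/ln(0.326) = -18.5946/-1.12086 = 16.590.
Smallest integer k = 17.

17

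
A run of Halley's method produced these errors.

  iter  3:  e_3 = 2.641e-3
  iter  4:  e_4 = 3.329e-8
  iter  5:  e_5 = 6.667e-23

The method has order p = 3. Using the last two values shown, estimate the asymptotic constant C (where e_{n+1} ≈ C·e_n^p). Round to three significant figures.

C ≈ e_5 / e_4^3
  = 6.667e-23 / (3.329e-8)^3
  = 6.667e-23 / 3.68928e-23 ≈ 1.8071

1.81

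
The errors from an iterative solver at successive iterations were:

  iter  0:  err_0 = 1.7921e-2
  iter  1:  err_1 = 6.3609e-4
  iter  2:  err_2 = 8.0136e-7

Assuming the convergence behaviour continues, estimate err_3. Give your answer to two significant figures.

First estimate the order: p ≈ ln(err_2/err_1) / ln(err_1/err_0) = ln(8.0136e-7/6.3609e-4)/ln(6.3609e-4/1.7921e-2) = ln(0.00125982)/ln(0.0354941) ≈ 2.0000.
Then err_3 ≈ err_2·(err_2/err_1)^p = 8.0136e-7·(0.00125982)^2.0000 = 8.0136e-7·1.58715e-06 ≈ 1.272e-12.

1.3e-12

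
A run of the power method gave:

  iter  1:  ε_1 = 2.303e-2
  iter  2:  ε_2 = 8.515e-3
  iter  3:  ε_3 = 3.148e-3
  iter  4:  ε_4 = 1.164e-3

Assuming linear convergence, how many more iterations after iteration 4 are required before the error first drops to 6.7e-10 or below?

15

Rate ρ ≈ ε_4/ε_3 = 1.164e-3/3.148e-3 = 0.3698.
After j more steps, ε_{4+j} ≈ 1.164e-3·ρ^j; need ρ^j ≤ 6.7e-10/1.164e-3 = 5.75601e-07.
j ≥ ln(5.75601e-07)/ln(0.3698) = -14.3679/-0.99479 = 14.443.
So 15 more iterations are needed.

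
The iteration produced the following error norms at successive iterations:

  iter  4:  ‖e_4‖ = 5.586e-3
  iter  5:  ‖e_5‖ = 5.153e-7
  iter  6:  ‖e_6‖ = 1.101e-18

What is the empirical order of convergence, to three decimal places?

2.892

p ≈ ln(‖e_6‖/‖e_5‖) / ln(‖e_5‖/‖e_4‖)
  = ln(1.101e-18/5.153e-7) / ln(5.153e-7/5.586e-3)
  = ln(2.13662e-12) / ln(9.22485e-05)
  = -26.871796 / -9.291025 ≈ 2.892232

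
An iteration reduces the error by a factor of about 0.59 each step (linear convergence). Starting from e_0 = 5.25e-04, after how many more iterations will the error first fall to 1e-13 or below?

After k steps, e_k ≈ 5.25e-04·0.59^k.
Need 0.59^k ≤ 1e-13/5.25e-04 = 1.90476e-10.
k ≥ ln(1.90476e-10)/ln(0.59) = -22.3815/-0.52763 = 42.419.
Smallest integer k = 43.

43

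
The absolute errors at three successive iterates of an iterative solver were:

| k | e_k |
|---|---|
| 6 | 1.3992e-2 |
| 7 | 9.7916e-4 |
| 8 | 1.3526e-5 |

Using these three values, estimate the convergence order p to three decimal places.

p ≈ ln(e_8/e_7) / ln(e_7/e_6)
  = ln(1.3526e-5/9.7916e-4) / ln(9.7916e-4/1.3992e-2)
  = ln(0.0138139) / ln(0.06998)
  = -4.282080 / -2.659546 ≈ 1.610079

1.610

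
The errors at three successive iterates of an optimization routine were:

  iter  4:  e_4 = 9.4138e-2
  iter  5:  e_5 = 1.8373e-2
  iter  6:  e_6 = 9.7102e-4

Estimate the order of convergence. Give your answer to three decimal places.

1.800

p ≈ ln(e_6/e_5) / ln(e_5/e_4)
  = ln(9.7102e-4/1.8373e-2) / ln(1.8373e-2/9.4138e-2)
  = ln(0.0528504) / ln(0.195171)
  = -2.940290 / -1.633879 ≈ 1.799576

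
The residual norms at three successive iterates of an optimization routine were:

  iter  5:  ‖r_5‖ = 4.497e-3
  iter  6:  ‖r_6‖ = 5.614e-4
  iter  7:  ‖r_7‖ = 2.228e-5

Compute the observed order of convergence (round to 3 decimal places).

p ≈ ln(‖r_7‖/‖r_6‖) / ln(‖r_6‖/‖r_5‖)
  = ln(2.228e-5/5.614e-4) / ln(5.614e-4/4.497e-3)
  = ln(0.0396865) / ln(0.124839)
  = -3.226744 / -2.080730 ≈ 1.550775

1.551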